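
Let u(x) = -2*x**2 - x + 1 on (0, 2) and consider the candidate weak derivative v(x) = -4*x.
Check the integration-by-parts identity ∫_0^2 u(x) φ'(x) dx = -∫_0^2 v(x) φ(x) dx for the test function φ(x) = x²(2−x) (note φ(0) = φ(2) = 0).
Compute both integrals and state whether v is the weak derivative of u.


LHS = 116/15, RHS = 32/5. No, v is not the weak derivative of u.

u(x) = -2*x**2 - x + 1, classical derivative u'(x) = -4*x - 1.
φ(x) = x²(2−x), so φ'(x) = x*(4 - 3*x).
Note φ(0) = φ(2) = 0, so the boundary term u·φ vanishes.
LHS = ∫_0^2 u(x) φ'(x) dx = ∫_0^2 (6*x^4 - 5*x^3 - 7*x^2 + 4*x) dx. Term by term:
  ∫_0^2 6*x^4 dx = 192/5;  ∫_0^2 -5*x^3 dx = -20;  ∫_0^2 -7*x^2 dx = -56/3;
  ∫_0^2 4*x dx = 8.
Sum: 192/5 − 20 − 56/3 + 8 = 116/15.
So LHS = 116/15.
∫_0^2 v(x) φ(x) dx = ∫_0^2 (4*x^4 - 8*x^3) dx. Term by term:
  ∫_0^2 4*x^4 dx = 128/5;  ∫_0^2 -8*x^3 dx = -32.
Sum: 128/5 − 32 = -32/5.
So RHS = -∫_0^2 v(x) φ(x) dx = 32/5.
LHS − RHS = 4/3 ≠ 0, so the identity fails.
(For a valid weak derivative the identity must hold for EVERY test function, in particular this one. The failure shows v is NOT the weak derivative of u.)
Correct weak derivative would be u'(x) = -4*x - 1.


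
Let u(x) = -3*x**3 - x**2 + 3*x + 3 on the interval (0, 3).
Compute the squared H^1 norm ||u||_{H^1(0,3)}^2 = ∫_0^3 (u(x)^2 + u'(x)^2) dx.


||u||_{H^1}^2 = 229329/35

The H^1 norm (squared) on an interval (0, L) is
  ||u||_{H^1}^2 = ∫_0^L u(x)^2 dx + ∫_0^L u'(x)^2 dx.
Compute u'(x) = -9*x**2 - 2*x + 3.
Then u(x)^2 = 9*x**6 + 6*x**5 - 17*x**4 - 24*x**3 + 3*x**2 + 18*x + 9 and u'(x)^2 = 81*x**4 + 36*x**3 - 50*x**2 - 12*x + 9.
Integrate each monomial from 0 to 3 using ∫_0^3 c·x^n dx = c·3^(n+1)/(n+1):
  ∫_0^3 u(x)^2 dx = ∫_0^3 (9*x^6 + 6*x^5 - 17*x^4 - 24*x^3 + 3*x^2 + 18*x + 9) dx. Term by term:
    ∫_0^3 9*x^6 dx = 19683/7;  ∫_0^3 6*x^5 dx = 729;  ∫_0^3 -17*x^4 dx = -4131/5;
    ∫_0^3 -24*x^3 dx = -486;  ∫_0^3 3*x^2 dx = 27;  ∫_0^3 18*x dx = 81;
    ∫_0^3 9 dx = 27.
  Sum: 19683/7 + 729 − 4131/5 − 486 + 27 + 81 + 27 = 82728/35.
  ∫_0^3 u'(x)^2 dx = ∫_0^3 (81*x^4 + 36*x^3 - 50*x^2 - 12*x + 9) dx. Term by term:
    ∫_0^3 81*x^4 dx = 19683/5;  ∫_0^3 36*x^3 dx = 729;  ∫_0^3 -50*x^2 dx = -450;
    ∫_0^3 -12*x dx = -54;  ∫_0^3 9 dx = 27.
  Sum: 19683/5 + 729 − 450 − 54 + 27 = 20943/5.
Adding: ||u||_{H^1}^2 = 82728/35 + 20943/5 = 229329/35.


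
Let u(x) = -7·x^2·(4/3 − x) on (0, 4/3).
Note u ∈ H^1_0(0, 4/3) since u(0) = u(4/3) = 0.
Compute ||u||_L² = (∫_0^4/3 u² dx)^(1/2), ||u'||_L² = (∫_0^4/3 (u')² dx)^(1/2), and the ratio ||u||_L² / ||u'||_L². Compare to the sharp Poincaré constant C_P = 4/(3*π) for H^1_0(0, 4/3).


||u||_L² / ||u'||_L² = 2*sqrt(14)/21 < C_P = 4/(3*π).

u(x) = -7·x^2·(4/3 − x), so u'(x) = 7*x*(9*x - 8)/3.
u(x) = -7·x^2·(4/3 − x) vanishes at x = 0 and x = 4/3, so u ∈ H^1_0(0, 4/3). Differentiate via the product rule and integrate the resulting polynomials term by term.
  ∫_0^4/3 u² dx = ∫_0^4/3 (49*x^6 - 392*x^5/3 + 784*x^4/9) dx. Term by term:
    ∫_0^4/3 49*x^6 dx = 114688/2187;  ∫_0^4/3 -392*x^5/3 dx = -802816/6561;  ∫_0^4/3 784*x^4/9 dx = 802816/10935.
  Sum: 114688/2187 − 802816/6561 + 802816/10935 = 114688/32805.
  ∫_0^4/3 (u')² dx = ∫_0^4/3 (441*x^4 - 784*x^3 + 3136*x^2/9) dx. Term by term:
    ∫_0^4/3 441*x^4 dx = 50176/135;  ∫_0^4/3 -784*x^3 dx = -50176/81;  ∫_0^4/3 3136*x^2/9 dx = 200704/729.
  Sum: 50176/135 − 50176/81 + 200704/729 = 100352/3645.
∫_0^4/3 u² dx = 114688/32805, so ||u||_L² = 128*sqrt(35)/405.
∫_0^4/3 (u')² dx = 100352/3645, so ||u'||_L² = 224*sqrt(10)/135.
Ratio ||u||_L² / ||u'||_L² = 2*sqrt(14)/21.
Sharp Poincaré constant on H^1_0(0, 4/3) is C_P = L/π = 4/(3*π), achieved by sin(3*π/4·x).
A polynomial bump cannot attain the sharp Poincaré constant (only the first sine eigenfunction does), so the ratio is strictly less than C_P, consistent with ||u||_L² ≤ C_P ||u'||_L².


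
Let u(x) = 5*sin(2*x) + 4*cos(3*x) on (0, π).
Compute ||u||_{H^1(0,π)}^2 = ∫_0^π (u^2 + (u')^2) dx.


||u||_{H^1(0,π)}^2 = -320 + 285*π/2

u'(x) = -12*sin(3*x) + 10*cos(2*x).
Expand u² and (u')² and integrate term by term on (0, π), using: for integers n ≥ 1, ∫_0^π sin²(nx) dx = ∫_0^π cos²(nx) dx = π/2; for n ≠ n', ∫_0^π sin(nx)sin(n'x) dx = ∫_0^π cos(nx)cos(n'x) dx = 0; and by product-to-sum, ∫_0^π sin(nx)cos(n'x) dx = ½∫_0^π [sin((n+n')x) + sin((n−n')x)] dx, which is 0 when n+n' is even and 2n/(n²−n'²) when n+n' is odd (it need not vanish on (0, π)).
  u² squared terms: (4)²·∫cos(3x)² dx = 16·π/2 = 8*π;  (5)²·∫sin(2x)² dx = 25·π/2 = 25*π/2.
  u² cross terms: 2·(4)·(5)·∫cos(3x)·sin(2x) dx = 40·(-4/5) = -32.
  So ∫_0^π u² dx = 8*π + 25*π/2 − 32 = -32 + 41*π/2.
  (u')² squared terms: (-12)²·∫sin(3x)² dx = 144·π/2 = 72*π;  (10)²·∫cos(2x)² dx = 100·π/2 = 50*π.
  (u')² cross terms: 2·(-12)·(10)·∫sin(3x)·cos(2x) dx = -240·(6/5) = -288.
  So ∫_0^π (u')² dx = 72*π + 50*π − 288 = -288 + 122*π.
||u||_{H^1}^2 = (-32 + 41*π/2) + (-288 + 122*π) = -320 + 285*π/2.


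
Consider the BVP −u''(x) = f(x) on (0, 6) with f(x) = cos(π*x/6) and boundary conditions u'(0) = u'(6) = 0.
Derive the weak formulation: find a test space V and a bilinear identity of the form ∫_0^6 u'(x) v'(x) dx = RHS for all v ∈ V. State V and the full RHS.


V = H^1(0, 6) (no boundary constraint on v; u is determined up to an additive constant); weak form: ∫_0^6 u'v' dx = ∫_0^6 (cos(π*x/6)) v dx for all v ∈ V.

Multiply both sides by a test function v and integrate from 0 to 6:
  ∫_0^6 −u''(x) v(x) dx = ∫_0^6 f(x) v(x) dx.
Integrate the LHS by parts once:
  ∫_0^6 −u'' v dx = −[u'(x) v(x)]_0^6 + ∫_0^6 u'(x) v'(x) dx.
Thus ∫_0^6 u'(x) v'(x) dx = ∫_0^6 f(x) v(x) dx + [u'(x) v(x)]_0^6.
Choose V so that boundary terms are either known or forced to vanish.
u has homogeneous Neumann: u'(0) = u'(6) = 0. So [u' v]_0^6 = 0·v(6) − 0·v(0) = 0 for any v; take V = H^1(0, 6).
Weak formulation: find u (satisfying any essential BC) such that ∫_0^6 u'(x) v'(x) dx = ∫_0^6 f v dx for all v ∈ V (homogeneous Neumann, so boundary terms vanish).
Substituting f(x) = cos(π*x/6), the right-hand side is ∫_0^6 (cos(π*x/6)) v dx.
Compatibility check (pure Neumann): taking v ≡ 1 ∈ V gives 0 = ∫_0^6 f dx + (0) − (0), i.e. ∫_0^6 f dx must equal u'(0) − u'(6) = 0. Indeed ∫_0^6 (cos(π*x/6)) dx = 0, so the data are compatible. The solution is then unique only up to an additive constant (fix it e.g. by requiring ∫_0^6 u dx = 0).


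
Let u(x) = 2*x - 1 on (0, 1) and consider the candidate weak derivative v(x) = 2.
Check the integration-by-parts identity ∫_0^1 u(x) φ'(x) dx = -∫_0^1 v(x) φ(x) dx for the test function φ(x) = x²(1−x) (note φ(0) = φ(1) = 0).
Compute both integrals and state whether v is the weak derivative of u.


LHS = -1/6, RHS = -1/6. Yes, v = u' weakly.

u(x) = 2*x - 1, classical derivative u'(x) = 2.
φ(x) = x²(1−x), so φ'(x) = x*(2 - 3*x).
Note φ(0) = φ(1) = 0, so the boundary term u·φ vanishes.
LHS = ∫_0^1 u(x) φ'(x) dx = ∫_0^1 (-6*x^3 + 7*x^2 - 2*x) dx. Term by term:
  ∫_0^1 -6*x^3 dx = -3/2;  ∫_0^1 7*x^2 dx = 7/3;  ∫_0^1 -2*x dx = -1.
Sum: -3/2 + 7/3 − 1 = -1/6.
So LHS = -1/6.
∫_0^1 v(x) φ(x) dx = ∫_0^1 (-2*x^3 + 2*x^2) dx. Term by term:
  ∫_0^1 -2*x^3 dx = -1/2;  ∫_0^1 2*x^2 dx = 2/3.
Sum: -1/2 + 2/3 = 1/6.
So RHS = -∫_0^1 v(x) φ(x) dx = -1/6.
LHS = RHS, so the identity holds for this test φ.
Moreover u is smooth here and v(x) = u'(x) = 2 pointwise, so the identity holds for every test function. Hence v is the weak derivative of u.


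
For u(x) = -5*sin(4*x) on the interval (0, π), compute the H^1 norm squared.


||u||_{H^1(0,π)}^2 = 425*π/2

u'(x) = -20*cos(4*x).
Expand u² and (u')² and integrate term by term on (0, π), using: for integers n ≥ 1, ∫_0^π sin²(nx) dx = ∫_0^π cos²(nx) dx = π/2; for n ≠ n', ∫_0^π sin(nx)sin(n'x) dx = ∫_0^π cos(nx)cos(n'x) dx = 0; and by product-to-sum, ∫_0^π sin(nx)cos(n'x) dx = ½∫_0^π [sin((n+n')x) + sin((n−n')x)] dx, which is 0 when n+n' is even and 2n/(n²−n'²) when n+n' is odd (it need not vanish on (0, π)).
  u² squared terms: (-5)²·∫sin(4x)² dx = 25·π/2 = 25*π/2.
  So ∫_0^π u² dx = 25*π/2.
  (u')² squared terms: (-20)²·∫cos(4x)² dx = 400·π/2 = 200*π.
  So ∫_0^π (u')² dx = 200*π.
||u||_{H^1}^2 = (25*π/2) + (200*π) = 425*π/2.


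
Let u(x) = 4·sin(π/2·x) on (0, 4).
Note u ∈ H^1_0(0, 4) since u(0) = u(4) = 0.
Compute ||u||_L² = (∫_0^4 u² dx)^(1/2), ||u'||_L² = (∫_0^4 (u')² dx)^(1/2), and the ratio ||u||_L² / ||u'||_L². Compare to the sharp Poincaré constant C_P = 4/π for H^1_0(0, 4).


||u||_L² / ||u'||_L² = 2/π < C_P = 4/π.

u(x) = 4·sin(π/2·x), so u'(x) = 2*π*cos(π*x/2).
Writing u(x) = A·sin(kπx/L) with A = 4 and k = 2, use ∫_0^L sin²(kπx/L) dx = L/2 and ∫_0^L cos²(kπx/L) dx = L/2.
u² = 16·sin²(π/2·x) and (u')² = 4*π^2·cos²(π/2·x), and each of sin², cos² integrates to L/2 = 2 over (0, 4).
∫_0^4 u² dx = 32, so ||u||_L² = 4*sqrt(2).
∫_0^4 (u')² dx = 8*π^2, so ||u'||_L² = 2*sqrt(2)*π.
Ratio ||u||_L² / ||u'||_L² = 2/π.
Sharp Poincaré constant on H^1_0(0, 4) is C_P = L/π = 4/π, achieved by sin(π/4·x).
This is the k = 2 harmonic; the ratio L/(kπ) is strictly less than C_P = L/π, consistent with the sharp inequality ||u||_L² ≤ C_P ||u'||_L².


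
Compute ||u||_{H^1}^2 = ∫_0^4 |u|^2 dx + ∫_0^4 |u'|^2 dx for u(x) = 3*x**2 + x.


||u||_{H^1}^2 = 46748/15

The H^1 norm (squared) on an interval (0, L) is
  ||u||_{H^1}^2 = ∫_0^L u(x)^2 dx + ∫_0^L u'(x)^2 dx.
Compute u'(x) = 6*x + 1.
Then u(x)^2 = 9*x**4 + 6*x**3 + x**2 and u'(x)^2 = 36*x**2 + 12*x + 1.
Integrate each monomial from 0 to 4 using ∫_0^4 c·x^n dx = c·4^(n+1)/(n+1):
  ∫_0^4 u(x)^2 dx = ∫_0^4 (9*x^4 + 6*x^3 + x^2) dx. Term by term:
    ∫_0^4 9*x^4 dx = 9216/5;  ∫_0^4 6*x^3 dx = 384;  ∫_0^4 x^2 dx = 64/3.
  Sum: 9216/5 + 384 + 64/3 = 33728/15.
  ∫_0^4 u'(x)^2 dx = ∫_0^4 (36*x^2 + 12*x + 1) dx. Term by term:
    ∫_0^4 36*x^2 dx = 768;  ∫_0^4 12*x dx = 96;  ∫_0^4 1 dx = 4.
  Sum: 768 + 96 + 4 = 868.
Adding: ||u||_{H^1}^2 = 33728/15 + 868 = 46748/15.


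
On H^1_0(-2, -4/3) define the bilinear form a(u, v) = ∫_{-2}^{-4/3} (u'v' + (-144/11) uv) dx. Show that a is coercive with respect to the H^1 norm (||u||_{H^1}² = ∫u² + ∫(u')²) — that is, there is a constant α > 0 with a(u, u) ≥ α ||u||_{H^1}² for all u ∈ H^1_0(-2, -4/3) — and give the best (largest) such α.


α = 9*(-64 + 11*π^2)/(11*(4 + 9*π^2))

Coercivity of a(·,·) on H^1_0(-2, -4/3) means a(u, u) ≥ α ||u||_{H^1}² for every u ∈ H^1_0.
The interval has length L = 2/3, and Poincaré/coercivity depend only on L. Here a(u, u) = ∫(u')² + (-144/11)·∫u².
Here c = -144/11 < 0 with |c| < (π/L)² = 9*π^2/4, so coercivity still holds. The condition a(u,u) ≥ α||u||_{H^1}² reads (1−α)∫(u')² ≥ (α−c)∫u². Any admissible α is ≤ 1 (rapidly oscillating u have ∫u²/∫(u')² → 0), and α = 1 would force 0 ≥ (1−c)∫u², impossible since c < 1; so 1−α > 0. By the sharp Poincaré inequality on H^1_0 of an interval of length L, ∫(u')² ≥ (π/L)²∫u² with equality for the first sine mode sin(π(x−x₀)/L) (x₀ the left endpoint), so the inequality holds for all u iff (1−α)(π/L)² ≥ α − c, i.e. α ≤ ((π/L)² + c)/((π/L)² + 1) = (1 + c(L/π)²)/(1 + (L/π)²). (Direct route, valid since c ≤ 0: Poincaré gives c∫u² ≥ c(L/π)²∫(u')², so a(u,u) ≥ (1 + c(L/π)²)∫(u')², while ||u||_{H^1}² ≤ (1 + (L/π)²)∫(u')²; dividing yields the same α.) With (π/L)² = 9*π^2/4 and c = -144/11, the largest admissible constant is α = ((π/L)² + c)/((π/L)² + 1).
Simplifying, α = 9*(-64 + 11*π^2)/(11*(4 + 9*π^2)).


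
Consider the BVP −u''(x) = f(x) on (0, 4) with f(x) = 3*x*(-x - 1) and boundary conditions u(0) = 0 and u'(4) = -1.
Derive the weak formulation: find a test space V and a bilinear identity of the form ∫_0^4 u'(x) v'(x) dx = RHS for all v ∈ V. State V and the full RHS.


V = {v ∈ H^1(0, 4) : v(0) = 0} (test functions vanish at x = 0 where u is specified); weak form: ∫_0^4 u'v' dx = ∫_0^4 (3*x*(-x - 1)) v dx − v(4) for all v ∈ V.

Multiply both sides by a test function v and integrate from 0 to 4:
  ∫_0^4 −u''(x) v(x) dx = ∫_0^4 f(x) v(x) dx.
Integrate the LHS by parts once:
  ∫_0^4 −u'' v dx = −[u'(x) v(x)]_0^4 + ∫_0^4 u'(x) v'(x) dx.
Thus ∫_0^4 u'(x) v'(x) dx = ∫_0^4 f(x) v(x) dx + [u'(x) v(x)]_0^4.
Choose V so that boundary terms are either known or forced to vanish.
Mixed BC: u(0) = 0 (Dirichlet) and u'(4) = -1 (Neumann). Define V = {v ∈ H^1(0, 4) : v(0) = 0}. Then [u' v]_0^4 = u'(4)·v(4) − u'(0)·0 = − v(4).
Weak formulation: find u (satisfying any essential BC) such that ∫_0^4 u'(x) v'(x) dx = ∫_0^4 f v dx − v(4) for all v ∈ V (Dirichlet at 0 absorbed into V; Neumann datum at x = 4 contributes the boundary term).
Substituting f(x) = 3*x*(-x - 1), the right-hand side is ∫_0^4 (3*x*(-x - 1)) v dx − v(4).


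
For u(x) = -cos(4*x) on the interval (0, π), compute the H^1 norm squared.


||u||_{H^1(0,π)}^2 = 17*π/2

u'(x) = 4*sin(4*x).
Expand u² and (u')² and integrate term by term on (0, π), using: for integers n ≥ 1, ∫_0^π sin²(nx) dx = ∫_0^π cos²(nx) dx = π/2; for n ≠ n', ∫_0^π sin(nx)sin(n'x) dx = ∫_0^π cos(nx)cos(n'x) dx = 0; and by product-to-sum, ∫_0^π sin(nx)cos(n'x) dx = ½∫_0^π [sin((n+n')x) + sin((n−n')x)] dx, which is 0 when n+n' is even and 2n/(n²−n'²) when n+n' is odd (it need not vanish on (0, π)).
  u² squared terms: (-1)²·∫cos(4x)² dx = 1·π/2 = π/2.
  So ∫_0^π u² dx = π/2.
  (u')² squared terms: (4)²·∫sin(4x)² dx = 16·π/2 = 8*π.
  So ∫_0^π (u')² dx = 8*π.
||u||_{H^1}^2 = (π/2) + (8*π) = 17*π/2.


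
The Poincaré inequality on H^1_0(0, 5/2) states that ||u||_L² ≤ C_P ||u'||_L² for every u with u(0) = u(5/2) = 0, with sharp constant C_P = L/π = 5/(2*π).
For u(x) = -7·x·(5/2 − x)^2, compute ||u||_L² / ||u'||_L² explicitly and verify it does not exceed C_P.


||u||_L² / ||u'||_L² = 5*sqrt(14)/28 < C_P = 5/(2*π).

u(x) = -7·x·(5/2 − x)^2, so u'(x) = -21*x^2 + 70*x - 175/4.
u(x) = -7·x·(5/2 − x)^2 vanishes at x = 0 and x = 5/2, so u ∈ H^1_0(0, 5/2). Differentiate via the product rule and integrate the resulting polynomials term by term.
  ∫_0^5/2 u² dx = ∫_0^5/2 (49*x^6 - 490*x^5 + 3675*x^4/2 - 6125*x^3/2 + 30625*x^2/16) dx. Term by term:
    ∫_0^5/2 49*x^6 dx = 546875/128;  ∫_0^5/2 -490*x^5 dx = -3828125/192;  ∫_0^5/2 3675*x^4/2 dx = 2296875/64;
    ∫_0^5/2 -6125*x^3/2 dx = -3828125/128;  ∫_0^5/2 30625*x^2/16 dx = 3828125/384.
  Sum: 546875/128 − 3828125/192 + 2296875/64 − 3828125/128 + 3828125/384 = 109375/384.
  ∫_0^5/2 (u')² dx = ∫_0^5/2 (441*x^4 - 2940*x^3 + 13475*x^2/2 - 6125*x + 30625/16) dx. Term by term:
    ∫_0^5/2 441*x^4 dx = 275625/32;  ∫_0^5/2 -2940*x^3 dx = -459375/16;  ∫_0^5/2 13475*x^2/2 dx = 1684375/48;
    ∫_0^5/2 -6125*x dx = -153125/8;  ∫_0^5/2 30625/16 dx = 153125/32.
  Sum: 275625/32 − 459375/16 + 1684375/48 − 153125/8 + 153125/32 = 30625/48.
∫_0^5/2 u² dx = 109375/384, so ||u||_L² = 125*sqrt(42)/48.
∫_0^5/2 (u')² dx = 30625/48, so ||u'||_L² = 175*sqrt(3)/12.
Ratio ||u||_L² / ||u'||_L² = 5*sqrt(14)/28.
Sharp Poincaré constant on H^1_0(0, 5/2) is C_P = L/π = 5/(2*π), achieved by sin(2*π/5·x).
A polynomial bump cannot attain the sharp Poincaré constant (only the first sine eigenfunction does), so the ratio is strictly less than C_P, consistent with ||u||_L² ≤ C_P ||u'||_L².


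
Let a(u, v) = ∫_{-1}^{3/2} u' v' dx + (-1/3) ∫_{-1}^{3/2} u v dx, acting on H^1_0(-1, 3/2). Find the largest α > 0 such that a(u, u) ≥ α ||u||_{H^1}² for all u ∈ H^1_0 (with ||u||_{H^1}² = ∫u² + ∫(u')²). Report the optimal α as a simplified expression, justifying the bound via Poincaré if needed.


α = (-25 + 12*π^2)/(3*(25 + 4*π^2))

Coercivity of a(·,·) on H^1_0(-1, 3/2) means a(u, u) ≥ α ||u||_{H^1}² for every u ∈ H^1_0.
The interval has length L = 5/2, and Poincaré/coercivity depend only on L. Here a(u, u) = ∫(u')² + (-1/3)·∫u².
Here c = -1/3 < 0 with |c| < (π/L)² = 4*π^2/25, so coercivity still holds. The condition a(u,u) ≥ α||u||_{H^1}² reads (1−α)∫(u')² ≥ (α−c)∫u². Any admissible α is ≤ 1 (rapidly oscillating u have ∫u²/∫(u')² → 0), and α = 1 would force 0 ≥ (1−c)∫u², impossible since c < 1; so 1−α > 0. By the sharp Poincaré inequality on H^1_0 of an interval of length L, ∫(u')² ≥ (π/L)²∫u² with equality for the first sine mode sin(π(x−x₀)/L) (x₀ the left endpoint), so the inequality holds for all u iff (1−α)(π/L)² ≥ α − c, i.e. α ≤ ((π/L)² + c)/((π/L)² + 1) = (1 + c(L/π)²)/(1 + (L/π)²). (Direct route, valid since c ≤ 0: Poincaré gives c∫u² ≥ c(L/π)²∫(u')², so a(u,u) ≥ (1 + c(L/π)²)∫(u')², while ||u||_{H^1}² ≤ (1 + (L/π)²)∫(u')²; dividing yields the same α.) With (π/L)² = 4*π^2/25 and c = -1/3, the largest admissible constant is α = ((π/L)² + c)/((π/L)² + 1).
Simplifying, α = (-25 + 12*π^2)/(3*(25 + 4*π^2)).


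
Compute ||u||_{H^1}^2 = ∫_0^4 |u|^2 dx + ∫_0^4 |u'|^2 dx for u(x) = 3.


||u||_{H^1}^2 = 36

The H^1 norm (squared) on an interval (0, L) is
  ||u||_{H^1}^2 = ∫_0^L u(x)^2 dx + ∫_0^L u'(x)^2 dx.
Compute u'(x) = 0.
Then u(x)^2 = 9 and u'(x)^2 = 0.
Integrate each monomial from 0 to 4 using ∫_0^4 c·x^n dx = c·4^(n+1)/(n+1):
  ∫_0^4 u(x)^2 dx = ∫_0^4 (9) dx. Term by term:
    ∫_0^4 9 dx = 36.
  ∫_0^4 u'(x)^2 dx = ∫_0^4 (0) dx. Term by term:
    ∫_0^4 0 dx = 0.
Adding: ||u||_{H^1}^2 = 36 + 0 = 36.


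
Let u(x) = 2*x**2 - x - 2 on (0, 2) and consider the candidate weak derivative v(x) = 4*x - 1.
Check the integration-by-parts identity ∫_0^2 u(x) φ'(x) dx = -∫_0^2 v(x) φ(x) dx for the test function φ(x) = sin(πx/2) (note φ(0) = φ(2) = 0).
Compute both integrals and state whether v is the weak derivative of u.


LHS = -12/π, RHS = -12/π. Yes, v = u' weakly.

u(x) = 2*x**2 - x - 2, classical derivative u'(x) = 4*x - 1.
φ(x) = sin(πx/2), so φ'(x) = π*cos(π*x/2)/2.
Note φ(0) = φ(2) = 0, so the boundary term u·φ vanishes.
LHS = ∫_0^2 u(x) φ'(x) dx = ∫_0^2 (π*x^2*cos(π*x/2) - π*x*cos(π*x/2)/2 - π*cos(π*x/2)) dx. Term by term:
  ∫_0^2 -π*cos(π*x/2) dx = 0;  ∫_0^2 π*x^2*cos(π*x/2) dx = -16/π;  ∫_0^2 -π*x*cos(π*x/2)/2 dx = 4/π.
Sum: 0 − 16/π + 4/π = -12/π.
So LHS = -12/π.
∫_0^2 v(x) φ(x) dx = ∫_0^2 (4*x*sin(π*x/2) - sin(π*x/2)) dx. Term by term:
  ∫_0^2 -sin(π*x/2) dx = -4/π;  ∫_0^2 4*x*sin(π*x/2) dx = 16/π.
Sum: -4/π + 16/π = 12/π.
So RHS = -∫_0^2 v(x) φ(x) dx = -12/π.
LHS = RHS, so the identity holds for this test φ.
Moreover u is smooth here and v(x) = u'(x) = 4*x - 1 pointwise, so the identity holds for every test function. Hence v is the weak derivative of u.


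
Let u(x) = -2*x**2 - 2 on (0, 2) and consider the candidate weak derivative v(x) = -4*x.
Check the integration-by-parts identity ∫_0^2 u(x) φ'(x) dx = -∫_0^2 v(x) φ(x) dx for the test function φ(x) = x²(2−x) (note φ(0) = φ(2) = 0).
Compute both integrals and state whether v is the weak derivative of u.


LHS = 32/5, RHS = 32/5. Yes, v = u' weakly.

u(x) = -2*x**2 - 2, classical derivative u'(x) = -4*x.
φ(x) = x²(2−x), so φ'(x) = x*(4 - 3*x).
Note φ(0) = φ(2) = 0, so the boundary term u·φ vanishes.
LHS = ∫_0^2 u(x) φ'(x) dx = ∫_0^2 (6*x^4 - 8*x^3 + 6*x^2 - 8*x) dx. Term by term:
  ∫_0^2 6*x^4 dx = 192/5;  ∫_0^2 -8*x^3 dx = -32;  ∫_0^2 6*x^2 dx = 16;
  ∫_0^2 -8*x dx = -16.
Sum: 192/5 − 32 + 16 − 16 = 32/5.
So LHS = 32/5.
∫_0^2 v(x) φ(x) dx = ∫_0^2 (4*x^4 - 8*x^3) dx. Term by term:
  ∫_0^2 4*x^4 dx = 128/5;  ∫_0^2 -8*x^3 dx = -32.
Sum: 128/5 − 32 = -32/5.
So RHS = -∫_0^2 v(x) φ(x) dx = 32/5.
LHS = RHS, so the identity holds for this test φ.
Moreover u is smooth here and v(x) = u'(x) = -4*x pointwise, so the identity holds for every test function. Hence v is the weak derivative of u.


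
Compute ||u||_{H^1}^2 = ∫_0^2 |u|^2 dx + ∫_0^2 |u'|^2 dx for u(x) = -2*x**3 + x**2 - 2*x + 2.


||u||_{H^1}^2 = 5344/21

The H^1 norm (squared) on an interval (0, L) is
  ||u||_{H^1}^2 = ∫_0^L u(x)^2 dx + ∫_0^L u'(x)^2 dx.
Compute u'(x) = -6*x**2 + 2*x - 2.
Then u(x)^2 = 4*x**6 - 4*x**5 + 9*x**4 - 12*x**3 + 8*x**2 - 8*x + 4 and u'(x)^2 = 36*x**4 - 24*x**3 + 28*x**2 - 8*x + 4.
Integrate each monomial from 0 to 2 using ∫_0^2 c·x^n dx = c·2^(n+1)/(n+1):
  ∫_0^2 u(x)^2 dx = ∫_0^2 (4*x^6 - 4*x^5 + 9*x^4 - 12*x^3 + 8*x^2 - 8*x + 4) dx. Term by term:
    ∫_0^2 4*x^6 dx = 512/7;  ∫_0^2 -4*x^5 dx = -128/3;  ∫_0^2 9*x^4 dx = 288/5;
    ∫_0^2 -12*x^3 dx = -48;  ∫_0^2 8*x^2 dx = 64/3;  ∫_0^2 -8*x dx = -16;
    ∫_0^2 4 dx = 8.
  Sum: 512/7 − 128/3 + 288/5 − 48 + 64/3 − 16 + 8 = 5608/105.
  ∫_0^2 u'(x)^2 dx = ∫_0^2 (36*x^4 - 24*x^3 + 28*x^2 - 8*x + 4) dx. Term by term:
    ∫_0^2 36*x^4 dx = 1152/5;  ∫_0^2 -24*x^3 dx = -96;  ∫_0^2 28*x^2 dx = 224/3;
    ∫_0^2 -8*x dx = -16;  ∫_0^2 4 dx = 8.
  Sum: 1152/5 − 96 + 224/3 − 16 + 8 = 3016/15.
Adding: ||u||_{H^1}^2 = 5608/105 + 3016/15 = 5344/21.


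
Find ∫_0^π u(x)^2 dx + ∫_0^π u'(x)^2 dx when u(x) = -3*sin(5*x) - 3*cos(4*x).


||u||_{H^1(0,π)}^2 = 340 + 387*π/2

u'(x) = 12*sin(4*x) - 15*cos(5*x).
Expand u² and (u')² and integrate term by term on (0, π), using: for integers n ≥ 1, ∫_0^π sin²(nx) dx = ∫_0^π cos²(nx) dx = π/2; for n ≠ n', ∫_0^π sin(nx)sin(n'x) dx = ∫_0^π cos(nx)cos(n'x) dx = 0; and by product-to-sum, ∫_0^π sin(nx)cos(n'x) dx = ½∫_0^π [sin((n+n')x) + sin((n−n')x)] dx, which is 0 when n+n' is even and 2n/(n²−n'²) when n+n' is odd (it need not vanish on (0, π)).
  u² squared terms: (-3)²·∫cos(4x)² dx = 9·π/2 = 9*π/2;  (-3)²·∫sin(5x)² dx = 9·π/2 = 9*π/2.
  u² cross terms: 2·(-3)·(-3)·∫cos(4x)·sin(5x) dx = 18·(10/9) = 20.
  So ∫_0^π u² dx = 9*π/2 + 9*π/2 + 20 = 20 + 9*π.
  (u')² squared terms: (-15)²·∫cos(5x)² dx = 225·π/2 = 225*π/2;  (12)²·∫sin(4x)² dx = 144·π/2 = 72*π.
  (u')² cross terms: 2·(-15)·(12)·∫cos(5x)·sin(4x) dx = -360·(-8/9) = 320.
  So ∫_0^π (u')² dx = 225*π/2 + 72*π + 320 = 320 + 369*π/2.
||u||_{H^1}^2 = (20 + 9*π) + (320 + 369*π/2) = 340 + 387*π/2.


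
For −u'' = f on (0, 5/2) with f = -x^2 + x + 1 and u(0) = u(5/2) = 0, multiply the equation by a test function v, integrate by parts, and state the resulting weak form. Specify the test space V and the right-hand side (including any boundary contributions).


V = H^1_0(0, 5/2) (so v(0) = v(5/2) = 0); weak form: ∫_0^5/2 u'v' dx = ∫_0^5/2 (-x^2 + x + 1) v dx for all v ∈ V.

Multiply both sides by a test function v and integrate from 0 to 5/2:
  ∫_0^5/2 −u''(x) v(x) dx = ∫_0^5/2 f(x) v(x) dx.
Integrate the LHS by parts once:
  ∫_0^5/2 −u'' v dx = −[u'(x) v(x)]_0^5/2 + ∫_0^5/2 u'(x) v'(x) dx.
Thus ∫_0^5/2 u'(x) v'(x) dx = ∫_0^5/2 f(x) v(x) dx + [u'(x) v(x)]_0^5/2.
Choose V so that boundary terms are either known or forced to vanish.
u is Dirichlet: u(0) = u(5/2) = 0. Let V = H^1_0(0, 5/2); then v(0) = v(5/2) = 0, and [u' v]_0^5/2 = 0.
Weak formulation: find u (satisfying any essential BC) such that ∫_0^5/2 u'(x) v'(x) dx = ∫_0^5/2 f v dx for all v ∈ V.
Substituting f(x) = -x^2 + x + 1, the right-hand side is ∫_0^5/2 (-x^2 + x + 1) v dx.


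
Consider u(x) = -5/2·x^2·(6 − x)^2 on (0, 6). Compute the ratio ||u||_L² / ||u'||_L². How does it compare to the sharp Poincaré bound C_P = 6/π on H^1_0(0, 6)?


||u||_L² / ||u'||_L² = sqrt(3) < C_P = 6/π.

u(x) = -5/2·x^2·(6 − x)^2, so u'(x) = 10*x*(-x^2 + 9*x - 18).
u(x) = -5/2·x^2·(6 − x)^2 vanishes at x = 0 and x = 6, so u ∈ H^1_0(0, 6). Differentiate via the product rule and integrate the resulting polynomials term by term.
  ∫_0^6 u² dx = ∫_0^6 (25*x^8/4 - 150*x^7 + 1350*x^6 - 5400*x^5 + 8100*x^4) dx. Term by term:
    ∫_0^6 25*x^8/4 dx = 6998400;  ∫_0^6 -150*x^7 dx = -31492800;  ∫_0^6 1350*x^6 dx = 377913600/7;
    ∫_0^6 -5400*x^5 dx = -41990400;  ∫_0^6 8100*x^4 dx = 12597120.
  Sum: 6998400 − 31492800 + 377913600/7 − 41990400 + 12597120 = 699840/7.
  ∫_0^6 (u')² dx = ∫_0^6 (100*x^6 - 1800*x^5 + 11700*x^4 - 32400*x^3 + 32400*x^2) dx. Term by term:
    ∫_0^6 100*x^6 dx = 27993600/7;  ∫_0^6 -1800*x^5 dx = -13996800;  ∫_0^6 11700*x^4 dx = 18195840;
    ∫_0^6 -32400*x^3 dx = -10497600;  ∫_0^6 32400*x^2 dx = 2332800.
  Sum: 27993600/7 − 13996800 + 18195840 − 10497600 + 2332800 = 233280/7.
∫_0^6 u² dx = 699840/7, so ||u||_L² = 216*sqrt(105)/7.
∫_0^6 (u')² dx = 233280/7, so ||u'||_L² = 216*sqrt(35)/7.
Ratio ||u||_L² / ||u'||_L² = sqrt(3).
Sharp Poincaré constant on H^1_0(0, 6) is C_P = L/π = 6/π, achieved by sin(π/6·x).
A polynomial bump cannot attain the sharp Poincaré constant (only the first sine eigenfunction does), so the ratio is strictly less than C_P, consistent with ||u||_L² ≤ C_P ||u'||_L².


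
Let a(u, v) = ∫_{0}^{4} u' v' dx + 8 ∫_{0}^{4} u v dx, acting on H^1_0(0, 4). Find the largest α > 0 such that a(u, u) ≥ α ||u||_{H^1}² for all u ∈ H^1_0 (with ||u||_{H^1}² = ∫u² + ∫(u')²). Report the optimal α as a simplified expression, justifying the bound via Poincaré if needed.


α = 1

Coercivity of a(·,·) on H^1_0(0, 4) means a(u, u) ≥ α ||u||_{H^1}² for every u ∈ H^1_0.
The interval has length L = 4, and Poincaré/coercivity depend only on L. Here a(u, u) = ∫(u')² + (8)·∫u².
Here c = 8 ≥ 1, so a(u,u) = ∫(u')² + c∫u² ≥ ∫(u')² + ∫u² = ||u||_{H^1}², i.e. α = 1 works. No larger α is possible: a(u,u) ≥ α||u||_{H^1}² means (1−α)∫(u')² ≥ (α−c)∫u², and for the modes u_n = sin(nπ(x−x₀)/L) (x₀ the left endpoint) one has ∫u_n²/∫(u_n')² = (L/(nπ))² → 0, so a(u_n,u_n)/||u_n||_{H^1}² → 1. Hence the optimal constant is α = 1.
Therefore α = 1.


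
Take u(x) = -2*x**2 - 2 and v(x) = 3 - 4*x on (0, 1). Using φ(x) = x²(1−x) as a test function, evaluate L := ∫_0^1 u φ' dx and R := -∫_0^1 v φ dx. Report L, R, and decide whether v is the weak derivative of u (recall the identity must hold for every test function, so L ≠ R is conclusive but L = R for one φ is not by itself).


LHS = 1/5, RHS = -1/20. No, v is not the weak derivative of u.

u(x) = -2*x**2 - 2, classical derivative u'(x) = -4*x.
φ(x) = x²(1−x), so φ'(x) = x*(2 - 3*x).
Note φ(0) = φ(1) = 0, so the boundary term u·φ vanishes.
LHS = ∫_0^1 u(x) φ'(x) dx = ∫_0^1 (6*x^4 - 4*x^3 + 6*x^2 - 4*x) dx. Term by term:
  ∫_0^1 6*x^4 dx = 6/5;  ∫_0^1 -4*x^3 dx = -1;  ∫_0^1 6*x^2 dx = 2;
  ∫_0^1 -4*x dx = -2.
Sum: 6/5 − 1 + 2 − 2 = 1/5.
So LHS = 1/5.
∫_0^1 v(x) φ(x) dx = ∫_0^1 (4*x^4 - 7*x^3 + 3*x^2) dx. Term by term:
  ∫_0^1 4*x^4 dx = 4/5;  ∫_0^1 -7*x^3 dx = -7/4;  ∫_0^1 3*x^2 dx = 1.
Sum: 4/5 − 7/4 + 1 = 1/20.
So RHS = -∫_0^1 v(x) φ(x) dx = -1/20.
LHS − RHS = 1/4 ≠ 0, so the identity fails.
(For a valid weak derivative the identity must hold for EVERY test function, in particular this one. The failure shows v is NOT the weak derivative of u.)
Correct weak derivative would be u'(x) = -4*x.


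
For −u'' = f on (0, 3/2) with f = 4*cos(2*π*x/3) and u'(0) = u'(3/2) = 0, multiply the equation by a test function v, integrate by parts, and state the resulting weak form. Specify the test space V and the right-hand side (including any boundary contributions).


V = H^1(0, 3/2) (no boundary constraint on v; u is determined up to an additive constant); weak form: ∫_0^3/2 u'v' dx = ∫_0^3/2 (4*cos(2*π*x/3)) v dx for all v ∈ V.

Multiply both sides by a test function v and integrate from 0 to 3/2:
  ∫_0^3/2 −u''(x) v(x) dx = ∫_0^3/2 f(x) v(x) dx.
Integrate the LHS by parts once:
  ∫_0^3/2 −u'' v dx = −[u'(x) v(x)]_0^3/2 + ∫_0^3/2 u'(x) v'(x) dx.
Thus ∫_0^3/2 u'(x) v'(x) dx = ∫_0^3/2 f(x) v(x) dx + [u'(x) v(x)]_0^3/2.
Choose V so that boundary terms are either known or forced to vanish.
u has homogeneous Neumann: u'(0) = u'(3/2) = 0. So [u' v]_0^3/2 = 0·v(3/2) − 0·v(0) = 0 for any v; take V = H^1(0, 3/2).
Weak formulation: find u (satisfying any essential BC) such that ∫_0^3/2 u'(x) v'(x) dx = ∫_0^3/2 f v dx for all v ∈ V (homogeneous Neumann, so boundary terms vanish).
Substituting f(x) = 4*cos(2*π*x/3), the right-hand side is ∫_0^3/2 (4*cos(2*π*x/3)) v dx.
Compatibility check (pure Neumann): taking v ≡ 1 ∈ V gives 0 = ∫_0^3/2 f dx + (0) − (0), i.e. ∫_0^3/2 f dx must equal u'(0) − u'(3/2) = 0. Indeed ∫_0^3/2 (4*cos(2*π*x/3)) dx = 0, so the data are compatible. The solution is then unique only up to an additive constant (fix it e.g. by requiring ∫_0^3/2 u dx = 0).


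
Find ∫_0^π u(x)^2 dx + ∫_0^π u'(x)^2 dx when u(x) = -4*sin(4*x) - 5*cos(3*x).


||u||_{H^1(0,π)}^2 = 3200/7 + 261*π

u'(x) = 15*sin(3*x) - 16*cos(4*x).
Expand u² and (u')² and integrate term by term on (0, π), using: for integers n ≥ 1, ∫_0^π sin²(nx) dx = ∫_0^π cos²(nx) dx = π/2; for n ≠ n', ∫_0^π sin(nx)sin(n'x) dx = ∫_0^π cos(nx)cos(n'x) dx = 0; and by product-to-sum, ∫_0^π sin(nx)cos(n'x) dx = ½∫_0^π [sin((n+n')x) + sin((n−n')x)] dx, which is 0 when n+n' is even and 2n/(n²−n'²) when n+n' is odd (it need not vanish on (0, π)).
  u² squared terms: (-5)²·∫cos(3x)² dx = 25·π/2 = 25*π/2;  (-4)²·∫sin(4x)² dx = 16·π/2 = 8*π.
  u² cross terms: 2·(-5)·(-4)·∫cos(3x)·sin(4x) dx = 40·(8/7) = 320/7.
  So ∫_0^π u² dx = 25*π/2 + 8*π + 320/7 = 320/7 + 41*π/2.
  (u')² squared terms: (-16)²·∫cos(4x)² dx = 256·π/2 = 128*π;  (15)²·∫sin(3x)² dx = 225·π/2 = 225*π/2.
  (u')² cross terms: 2·(-16)·(15)·∫cos(4x)·sin(3x) dx = -480·(-6/7) = 2880/7.
  So ∫_0^π (u')² dx = 128*π + 225*π/2 + 2880/7 = 2880/7 + 481*π/2.
||u||_{H^1}^2 = (320/7 + 41*π/2) + (2880/7 + 481*π/2) = 3200/7 + 261*π.


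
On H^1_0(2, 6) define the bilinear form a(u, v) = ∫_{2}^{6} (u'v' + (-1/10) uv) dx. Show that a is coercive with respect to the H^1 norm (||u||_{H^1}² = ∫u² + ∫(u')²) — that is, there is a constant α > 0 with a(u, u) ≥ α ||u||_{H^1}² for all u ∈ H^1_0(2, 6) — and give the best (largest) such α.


α = (-8/5 + π^2)/(π^2 + 16)

Coercivity of a(·,·) on H^1_0(2, 6) means a(u, u) ≥ α ||u||_{H^1}² for every u ∈ H^1_0.
The interval has length L = 4, and Poincaré/coercivity depend only on L. Here a(u, u) = ∫(u')² + (-1/10)·∫u².
Here c = -1/10 < 0 with |c| < (π/L)² = π^2/16, so coercivity still holds. The condition a(u,u) ≥ α||u||_{H^1}² reads (1−α)∫(u')² ≥ (α−c)∫u². Any admissible α is ≤ 1 (rapidly oscillating u have ∫u²/∫(u')² → 0), and α = 1 would force 0 ≥ (1−c)∫u², impossible since c < 1; so 1−α > 0. By the sharp Poincaré inequality on H^1_0 of an interval of length L, ∫(u')² ≥ (π/L)²∫u² with equality for the first sine mode sin(π(x−x₀)/L) (x₀ the left endpoint), so the inequality holds for all u iff (1−α)(π/L)² ≥ α − c, i.e. α ≤ ((π/L)² + c)/((π/L)² + 1) = (1 + c(L/π)²)/(1 + (L/π)²). (Direct route, valid since c ≤ 0: Poincaré gives c∫u² ≥ c(L/π)²∫(u')², so a(u,u) ≥ (1 + c(L/π)²)∫(u')², while ||u||_{H^1}² ≤ (1 + (L/π)²)∫(u')²; dividing yields the same α.) With (π/L)² = π^2/16 and c = -1/10, the largest admissible constant is α = ((π/L)² + c)/((π/L)² + 1).
Simplifying, α = (-8/5 + π^2)/(π^2 + 16).


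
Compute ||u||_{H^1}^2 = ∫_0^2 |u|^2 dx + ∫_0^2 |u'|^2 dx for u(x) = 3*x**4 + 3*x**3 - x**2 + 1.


||u||_{H^1}^2 = 18478/3

The H^1 norm (squared) on an interval (0, L) is
  ||u||_{H^1}^2 = ∫_0^L u(x)^2 dx + ∫_0^L u'(x)^2 dx.
Compute u'(x) = 12*x**3 + 9*x**2 - 2*x.
Then u(x)^2 = 9*x**8 + 18*x**7 + 3*x**6 - 6*x**5 + 7*x**4 + 6*x**3 - 2*x**2 + 1 and u'(x)^2 = 144*x**6 + 216*x**5 + 33*x**4 - 36*x**3 + 4*x**2.
Integrate each monomial from 0 to 2 using ∫_0^2 c·x^n dx = c·2^(n+1)/(n+1):
  ∫_0^2 u(x)^2 dx = ∫_0^2 (9*x^8 + 18*x^7 + 3*x^6 - 6*x^5 + 7*x^4 + 6*x^3 - 2*x^2 + 1) dx. Term by term:
    ∫_0^2 9*x^8 dx = 512;  ∫_0^2 18*x^7 dx = 576;  ∫_0^2 3*x^6 dx = 384/7;
    ∫_0^2 -6*x^5 dx = -64;  ∫_0^2 7*x^4 dx = 224/5;  ∫_0^2 6*x^3 dx = 24;
    ∫_0^2 -2*x^2 dx = -16/3;  ∫_0^2 1 dx = 2.
  Sum: 512 + 576 + 384/7 − 64 + 224/5 + 24 − 16/3 + 2 = 120154/105.
  ∫_0^2 u'(x)^2 dx = ∫_0^2 (144*x^6 + 216*x^5 + 33*x^4 - 36*x^3 + 4*x^2) dx. Term by term:
    ∫_0^2 144*x^6 dx = 18432/7;  ∫_0^2 216*x^5 dx = 2304;  ∫_0^2 33*x^4 dx = 1056/5;
    ∫_0^2 -36*x^3 dx = -144;  ∫_0^2 4*x^2 dx = 32/3.
  Sum: 18432/7 + 2304 + 1056/5 − 144 + 32/3 = 526576/105.
Adding: ||u||_{H^1}^2 = 120154/105 + 526576/105 = 18478/3.


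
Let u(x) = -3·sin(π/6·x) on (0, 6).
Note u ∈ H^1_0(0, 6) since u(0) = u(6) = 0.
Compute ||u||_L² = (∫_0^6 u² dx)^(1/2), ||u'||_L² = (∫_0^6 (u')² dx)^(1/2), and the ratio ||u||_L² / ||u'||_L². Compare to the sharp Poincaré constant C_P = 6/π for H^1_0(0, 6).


||u||_L² / ||u'||_L² = 6/π = C_P.

u(x) = -3·sin(π/6·x), so u'(x) = -π*cos(π*x/6)/2.
Writing u(x) = A·sin(kπx/L) with A = -3 and k = 1, use ∫_0^L sin²(kπx/L) dx = L/2 and ∫_0^L cos²(kπx/L) dx = L/2.
u² = 9·sin²(π/6·x) and (u')² = π^2/4·cos²(π/6·x), and each of sin², cos² integrates to L/2 = 3 over (0, 6).
∫_0^6 u² dx = 27, so ||u||_L² = 3*sqrt(3).
∫_0^6 (u')² dx = 3*π^2/4, so ||u'||_L² = sqrt(3)*π/2.
Ratio ||u||_L² / ||u'||_L² = 6/π.
Sharp Poincaré constant on H^1_0(0, 6) is C_P = L/π = 6/π, achieved by sin(π/6·x).
This is the k = 1 eigenfunction (up to amplitude), so the ratio equals the sharp Poincaré constant exactly.


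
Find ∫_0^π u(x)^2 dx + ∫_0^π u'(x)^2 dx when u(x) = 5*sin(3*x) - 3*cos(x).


||u||_{H^1(0,π)}^2 = 134*π

u'(x) = 3*sin(x) + 15*cos(3*x).
Expand u² and (u')² and integrate term by term on (0, π), using: for integers n ≥ 1, ∫_0^π sin²(nx) dx = ∫_0^π cos²(nx) dx = π/2; for n ≠ n', ∫_0^π sin(nx)sin(n'x) dx = ∫_0^π cos(nx)cos(n'x) dx = 0; and by product-to-sum, ∫_0^π sin(nx)cos(n'x) dx = ½∫_0^π [sin((n+n')x) + sin((n−n')x)] dx, which is 0 when n+n' is even and 2n/(n²−n'²) when n+n' is odd (it need not vanish on (0, π)).
  u² squared terms: (-3)²·∫cos(x)² dx = 9·π/2 = 9*π/2;  (5)²·∫sin(3x)² dx = 25·π/2 = 25*π/2.
  u² cross terms: 2·(-3)·(5)·∫cos(x)·sin(3x) dx = -30·(0) = 0.
  So ∫_0^π u² dx = 9*π/2 + 25*π/2 + 0 = 17*π.
  (u')² squared terms: (3)²·∫sin(x)² dx = 9·π/2 = 9*π/2;  (15)²·∫cos(3x)² dx = 225·π/2 = 225*π/2.
  (u')² cross terms: 2·(3)·(15)·∫sin(x)·cos(3x) dx = 90·(0) = 0.
  So ∫_0^π (u')² dx = 9*π/2 + 225*π/2 + 0 = 117*π.
||u||_{H^1}^2 = (17*π) + (117*π) = 134*π.


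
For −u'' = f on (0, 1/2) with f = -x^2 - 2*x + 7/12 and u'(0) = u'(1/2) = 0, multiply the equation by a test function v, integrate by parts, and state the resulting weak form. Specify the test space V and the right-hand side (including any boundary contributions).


V = H^1(0, 1/2) (no boundary constraint on v; u is determined up to an additive constant); weak form: ∫_0^1/2 u'v' dx = ∫_0^1/2 (-x^2 - 2*x + 7/12) v dx for all v ∈ V.

Multiply both sides by a test function v and integrate from 0 to 1/2:
  ∫_0^1/2 −u''(x) v(x) dx = ∫_0^1/2 f(x) v(x) dx.
Integrate the LHS by parts once:
  ∫_0^1/2 −u'' v dx = −[u'(x) v(x)]_0^1/2 + ∫_0^1/2 u'(x) v'(x) dx.
Thus ∫_0^1/2 u'(x) v'(x) dx = ∫_0^1/2 f(x) v(x) dx + [u'(x) v(x)]_0^1/2.
Choose V so that boundary terms are either known or forced to vanish.
u has homogeneous Neumann: u'(0) = u'(1/2) = 0. So [u' v]_0^1/2 = 0·v(1/2) − 0·v(0) = 0 for any v; take V = H^1(0, 1/2).
Weak formulation: find u (satisfying any essential BC) such that ∫_0^1/2 u'(x) v'(x) dx = ∫_0^1/2 f v dx for all v ∈ V (homogeneous Neumann, so boundary terms vanish).
Substituting f(x) = -x^2 - 2*x + 7/12, the right-hand side is ∫_0^1/2 (-x^2 - 2*x + 7/12) v dx.
Compatibility check (pure Neumann): taking v ≡ 1 ∈ V gives 0 = ∫_0^1/2 f dx + (0) − (0), i.e. ∫_0^1/2 f dx must equal u'(0) − u'(1/2) = 0. Indeed ∫_0^1/2 (-x^2 - 2*x + 7/12) dx = 0, so the data are compatible. The solution is then unique only up to an additive constant (fix it e.g. by requiring ∫_0^1/2 u dx = 0).


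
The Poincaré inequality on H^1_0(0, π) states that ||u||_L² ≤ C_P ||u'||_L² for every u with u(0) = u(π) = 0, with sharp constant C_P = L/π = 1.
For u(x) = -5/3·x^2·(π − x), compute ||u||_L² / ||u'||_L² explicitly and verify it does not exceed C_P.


||u||_L² / ||u'||_L² = sqrt(14)*π/14 < C_P = 1.

u(x) = -5/3·x^2·(π − x), so u'(x) = 5*x*(3*x - 2*π)/3.
u(x) = -5/3·x^2·(π − x) vanishes at x = 0 and x = π, so u ∈ H^1_0(0, π). Differentiate via the product rule and integrate the resulting polynomials term by term.
  ∫_0^π u² dx = ∫_0^π (25*x^6/9 - 50*π*x^5/9 + 25*π^2*x^4/9) dx. Term by term:
    ∫_0^π 25*x^6/9 dx = 25*π^7/63;  ∫_0^π -50*π*x^5/9 dx = -25*π^7/27;  ∫_0^π 25*π^2*x^4/9 dx = 5*π^7/9.
  Sum: 25*π^7/63 − 25*π^7/27 + 5*π^7/9 = 5*π^7/189.
  ∫_0^π (u')² dx = ∫_0^π (25*x^4 - 100*π*x^3/3 + 100*π^2*x^2/9) dx. Term by term:
    ∫_0^π 25*x^4 dx = 5*π^5;  ∫_0^π -100*π*x^3/3 dx = -25*π^5/3;  ∫_0^π 100*π^2*x^2/9 dx = 100*π^5/27.
  Sum: 5*π^5 − 25*π^5/3 + 100*π^5/27 = 10*π^5/27.
∫_0^π u² dx = 5*π^7/189, so ||u||_L² = sqrt(105)*π^(7/2)/63.
∫_0^π (u')² dx = 10*π^5/27, so ||u'||_L² = sqrt(30)*π^(5/2)/9.
Ratio ||u||_L² / ||u'||_L² = sqrt(14)*π/14.
Sharp Poincaré constant on H^1_0(0, π) is C_P = L/π = 1, achieved by sin(x).
A polynomial bump cannot attain the sharp Poincaré constant (only the first sine eigenfunction does), so the ratio is strictly less than C_P, consistent with ||u||_L² ≤ C_P ||u'||_L².


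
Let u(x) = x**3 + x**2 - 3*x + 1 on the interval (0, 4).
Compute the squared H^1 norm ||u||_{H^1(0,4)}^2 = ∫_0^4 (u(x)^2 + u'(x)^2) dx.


||u||_{H^1}^2 = 511256/105

The H^1 norm (squared) on an interval (0, L) is
  ||u||_{H^1}^2 = ∫_0^L u(x)^2 dx + ∫_0^L u'(x)^2 dx.
Compute u'(x) = 3*x**2 + 2*x - 3.
Then u(x)^2 = x**6 + 2*x**5 - 5*x**4 - 4*x**3 + 11*x**2 - 6*x + 1 and u'(x)^2 = 9*x**4 + 12*x**3 - 14*x**2 - 12*x + 9.
Integrate each monomial from 0 to 4 using ∫_0^4 c·x^n dx = c·4^(n+1)/(n+1):
  ∫_0^4 u(x)^2 dx = ∫_0^4 (x^6 + 2*x^5 - 5*x^4 - 4*x^3 + 11*x^2 - 6*x + 1) dx. Term by term:
    ∫_0^4 x^6 dx = 16384/7;  ∫_0^4 2*x^5 dx = 4096/3;  ∫_0^4 -5*x^4 dx = -1024;
    ∫_0^4 -4*x^3 dx = -256;  ∫_0^4 11*x^2 dx = 704/3;  ∫_0^4 -6*x dx = -48;
    ∫_0^4 1 dx = 4.
  Sum: 16384/7 + 4096/3 − 1024 − 256 + 704/3 − 48 + 4 = 18316/7.
  ∫_0^4 u'(x)^2 dx = ∫_0^4 (9*x^4 + 12*x^3 - 14*x^2 - 12*x + 9) dx. Term by term:
    ∫_0^4 9*x^4 dx = 9216/5;  ∫_0^4 12*x^3 dx = 768;  ∫_0^4 -14*x^2 dx = -896/3;
    ∫_0^4 -12*x dx = -96;  ∫_0^4 9 dx = 36.
  Sum: 9216/5 + 768 − 896/3 − 96 + 36 = 33788/15.
Adding: ||u||_{H^1}^2 = 18316/7 + 33788/15 = 511256/105.


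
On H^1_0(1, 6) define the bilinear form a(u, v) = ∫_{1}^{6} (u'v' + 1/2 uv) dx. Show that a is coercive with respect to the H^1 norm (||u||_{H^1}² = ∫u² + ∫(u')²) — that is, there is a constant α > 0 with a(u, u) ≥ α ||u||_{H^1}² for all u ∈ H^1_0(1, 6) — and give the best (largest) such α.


α = (π^2 + 25/2)/(π^2 + 25)

Coercivity of a(·,·) on H^1_0(1, 6) means a(u, u) ≥ α ||u||_{H^1}² for every u ∈ H^1_0.
The interval has length L = 5, and Poincaré/coercivity depend only on L. Here a(u, u) = ∫(u')² + (1/2)·∫u².
Here 0 < c = 1/2 < 1. The condition a(u,u) ≥ α||u||_{H^1}² reads (1−α)∫(u')² ≥ (α−c)∫u². Any admissible α is ≤ 1 (rapidly oscillating u have ∫u²/∫(u')² → 0), and α = 1 would force 0 ≥ (1−c)∫u², impossible since c < 1; so 1−α > 0. By the sharp Poincaré inequality on H^1_0 of an interval of length L, ∫(u')² ≥ (π/L)²∫u² with equality for the first sine mode sin(π(x−x₀)/L) (x₀ the left endpoint), so the inequality holds for all u iff (1−α)(π/L)² ≥ α − c, i.e. α ≤ ((π/L)² + c)/((π/L)² + 1) = (1 + c(L/π)²)/(1 + (L/π)²). With (π/L)² = π^2/25 and c = 1/2, the largest admissible constant is α = ((π/L)² + c)/((π/L)² + 1).
Simplifying, α = (π^2 + 25/2)/(π^2 + 25).
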